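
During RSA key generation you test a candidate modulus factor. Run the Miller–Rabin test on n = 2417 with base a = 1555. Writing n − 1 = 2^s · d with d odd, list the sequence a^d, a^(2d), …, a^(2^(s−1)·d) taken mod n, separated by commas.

n − 1 = 2416 = 2^4 · 151, so s = 4 and d = 151.
x_0 = 1555^151 mod 2417 = 992.
x_1 = 992^2 mod 2417 = 345.
x_2 = 345^2 mod 2417 = 592.
x_3 = 592^2 mod 2417 = 2416.

992, 345, 592, 2416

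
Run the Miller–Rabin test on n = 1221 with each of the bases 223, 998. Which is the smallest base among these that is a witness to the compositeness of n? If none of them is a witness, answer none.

n − 1 = 1220 = 2^2 · 305, so s = 2 and d = 305.
Base 223: x_0 = 223^305 mod 1221 = 1. x_0 = 1, so 223 is not a witness.
Base 998: x_0 = 998^305 mod 1221 = 1220. x_0 = 1220 ≡ −1, so 998 is not a witness.
No listed base is a witness for 1221.

none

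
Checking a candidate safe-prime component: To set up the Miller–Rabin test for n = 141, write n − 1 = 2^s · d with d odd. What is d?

35

Halving: 140 → 70 → 35; 35 is odd.
So 140 = 2^2 · 35.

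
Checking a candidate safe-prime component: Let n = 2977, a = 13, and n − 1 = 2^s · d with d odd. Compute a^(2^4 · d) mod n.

1885

n − 1 = 2976 = 2^5 · 93, so s = 5 and d = 93.
Repeated squaring mod 2977: 13^1 ≡ 13, 13^2 ≡ 169, 13^4 ≡ 1768, 13^8 ≡ 2951, 13^16 ≡ 676, 13^32 ≡ 1495, 13^64 ≡ 2275.
93 = 64 + 16 + 8 + 4 + 1, so 13^93 ≡ 2275·676·2951·1768·13 ≡ 2834 (mod 2977).
x_0 = 2834.
x_1 = 2834^2 mod 2977 = 2587.
x_2 = 2587^2 mod 2977 = 273.
x_3 = 273^2 mod 2977 = 104.
x_4 = 104^2 mod 2977 = 1885.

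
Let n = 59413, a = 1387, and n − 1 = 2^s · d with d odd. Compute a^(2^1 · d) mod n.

2641

n − 1 = 59412 = 2^2 · 14853, so s = 2 and d = 14853.
x_0 = 1387^14853 mod 59413 = 3800.
x_1 = 3800^2 mod 59413 = 2641.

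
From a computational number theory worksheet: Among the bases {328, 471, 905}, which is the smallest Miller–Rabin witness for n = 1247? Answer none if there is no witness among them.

none

n − 1 = 1246 = 2^1 · 623, so s = 1 and d = 623.
Base 328: x_0 = 328^623 mod 1247 = 1246. x_0 = 1246 ≡ −1, so 328 is not a witness.
Base 471: x_0 = 471^623 mod 1247 = 1. x_0 = 1, so 471 is not a witness.
Base 905: x_0 = 905^623 mod 1247 = 1246. x_0 = 1246 ≡ −1, so 905 is not a witness.
No listed base is a witness for 1247.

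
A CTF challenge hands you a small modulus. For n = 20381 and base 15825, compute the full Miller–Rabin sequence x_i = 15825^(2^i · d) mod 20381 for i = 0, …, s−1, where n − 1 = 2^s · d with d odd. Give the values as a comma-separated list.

8508, 13133

n − 1 = 20380 = 2^2 · 5095, so s = 2 and d = 5095.
x_0 = 15825^5095 mod 20381 = 8508.
x_1 = 8508^2 mod 20381 = 13133.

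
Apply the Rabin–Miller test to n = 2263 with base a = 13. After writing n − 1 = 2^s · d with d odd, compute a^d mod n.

n − 1 = 2262 = 2^1 · 1131, so s = 1 and d = 1131.
13^1131 mod 2263 = 1224.

1224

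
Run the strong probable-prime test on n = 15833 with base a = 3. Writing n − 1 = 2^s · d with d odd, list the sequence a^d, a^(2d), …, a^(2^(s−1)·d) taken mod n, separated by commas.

n − 1 = 15832 = 2^3 · 1979, so s = 3 and d = 1979.
x_0 = 3^1979 mod 15833 = 15252.
x_1 = 15252^2 mod 15833 = 5068.
x_2 = 5068^2 mod 15833 = 3498.

15252, 5068, 3498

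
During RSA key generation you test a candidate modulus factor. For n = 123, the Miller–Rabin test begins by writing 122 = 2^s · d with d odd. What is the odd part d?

61

Halving: 122 → 61; 61 is odd.
So 122 = 2^1 · 61.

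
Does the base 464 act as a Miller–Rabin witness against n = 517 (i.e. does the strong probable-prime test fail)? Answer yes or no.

yes

n − 1 = 516 = 2^2 · 129, so s = 2 and d = 129.
Repeated squaring mod 517: 464^1 ≡ 464, 464^2 ≡ 224, 464^4 ≡ 27, 464^8 ≡ 212, 464^16 ≡ 482, 464^32 ≡ 191, 464^64 ≡ 291, 464^128 ≡ 410.
129 = 128 + 1, so 464^129 ≡ 410·464 ≡ 501 (mod 517).
x_0 = 464^129 mod 517 = 501.
x_0 is neither 1 nor 516, so continue squaring.
x_1 = 501^2 mod 517 = 256.
Reached i = s−1 = 1 without hitting −1: 464 is a Miller–Rabin witness and 517 is composite.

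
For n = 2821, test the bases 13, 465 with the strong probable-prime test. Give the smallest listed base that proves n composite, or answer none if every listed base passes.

n − 1 = 2820 = 2^2 · 705, so s = 2 and d = 705.
Base 13: x_0 = 13^705 mod 2821 = 650. x_0 is neither 1 nor 2820, so continue squaring. x_1 = 650^2 mod 2821 = 2171. Reached i = s−1 = 1 without hitting −1: 13 is a Miller–Rabin witness and 2821 is composite.
Base 465: x_0 = 465^705 mod 2821 = 1364. x_0 is neither 1 nor 2820, so continue squaring. x_1 = 1364^2 mod 2821 = 1457. Reached i = s−1 = 1 without hitting −1: 465 is a Miller–Rabin witness and 2821 is composite.
The smallest witness among the given bases is 13.

13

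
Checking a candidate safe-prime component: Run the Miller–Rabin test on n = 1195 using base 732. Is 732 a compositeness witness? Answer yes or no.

n − 1 = 1194 = 2^1 · 597, so s = 1 and d = 597.
x_0 = 732^597 mod 1195 = 942.
x_0 ∉ {1, 1194} and s = 1, so 732 is a Miller–Rabin witness and 1195 is composite.

yes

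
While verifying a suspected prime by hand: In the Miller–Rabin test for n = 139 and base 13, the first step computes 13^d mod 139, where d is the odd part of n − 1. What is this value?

1

n − 1 = 138 = 2^1 · 69, so s = 1 and d = 69.
13^69 mod 139 = 1.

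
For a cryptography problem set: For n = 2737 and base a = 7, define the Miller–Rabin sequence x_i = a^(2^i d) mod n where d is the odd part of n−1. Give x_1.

315

n − 1 = 2736 = 2^4 · 171, so s = 4 and d = 171.
x_0 = 7^171 mod 2737 = 847.
x_1 = 847^2 mod 2737 = 315.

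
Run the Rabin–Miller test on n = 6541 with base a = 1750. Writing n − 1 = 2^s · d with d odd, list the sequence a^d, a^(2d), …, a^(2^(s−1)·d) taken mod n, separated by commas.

n − 1 = 6540 = 2^2 · 1635, so s = 2 and d = 1635.
x_0 = 1750^1635 mod 6541 = 3969.
x_1 = 3969^2 mod 6541 = 2233.

3969, 2233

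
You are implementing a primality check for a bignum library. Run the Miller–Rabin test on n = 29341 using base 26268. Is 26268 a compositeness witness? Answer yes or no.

no

n − 1 = 29340 = 2^2 · 7335, so s = 2 and d = 7335.
x_0 = 26268^7335 mod 29341 = 2917.
x_0 is neither 1 nor 29340, so continue squaring.
x_1 = 2917^2 mod 29341 = 29340.
x_1 ≡ −1, so 26268 is not a witness.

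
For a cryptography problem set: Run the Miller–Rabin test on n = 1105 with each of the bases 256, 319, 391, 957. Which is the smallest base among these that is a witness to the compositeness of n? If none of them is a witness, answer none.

319

n − 1 = 1104 = 2^4 · 69, so s = 4 and d = 69.
Base 256: x_0 = 256^69 mod 1105 = 1. x_0 = 1, so 256 is not a witness.
Base 319: x_0 = 319^69 mod 1105 = 489. x_0 is neither 1 nor 1104, so continue squaring. x_1 = 489^2 mod 1105 = 441. x_2 = 441^2 mod 1105 = 1. x_2 = 1 but x_1 ≠ ±1, a nontrivial square root of 1 — 319 is a witness and 1105 is composite.
Base 391: x_0 = 391^69 mod 1105 = 391. x_0 is neither 1 nor 1104, so continue squaring. x_1 = 391^2 mod 1105 = 391. x_2 = 391^2 mod 1105 = 391. x_3 = 391^2 mod 1105 = 391. Reached i = s−1 = 3 without hitting −1: 391 is a Miller–Rabin witness and 1105 is composite.
Base 957: x_0 = 957^69 mod 1105 = 762. x_0 is neither 1 nor 1104, so continue squaring. x_1 = 762^2 mod 1105 = 519. x_2 = 519^2 mod 1105 = 846. x_3 = 846^2 mod 1105 = 781. Reached i = s−1 = 3 without hitting −1: 957 is a Miller–Rabin witness and 1105 is composite.
The smallest witness among the given bases is 319.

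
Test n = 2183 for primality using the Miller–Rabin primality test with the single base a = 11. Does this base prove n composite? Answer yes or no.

n − 1 = 2182 = 2^1 · 1091, so s = 1 and d = 1091.
x_0 = 11^1091 mod 2183 = 1026.
x_0 ∉ {1, 2182} and s = 1, so 11 is a Miller–Rabin witness and 2183 is composite.

yes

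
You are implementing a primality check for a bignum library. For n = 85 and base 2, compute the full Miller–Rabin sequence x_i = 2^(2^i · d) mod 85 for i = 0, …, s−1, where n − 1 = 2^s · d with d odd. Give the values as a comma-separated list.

n − 1 = 84 = 2^2 · 21, so s = 2 and d = 21.
x_0 = 2^21 mod 85 = 32.
x_1 = 32^2 mod 85 = 4.

32, 4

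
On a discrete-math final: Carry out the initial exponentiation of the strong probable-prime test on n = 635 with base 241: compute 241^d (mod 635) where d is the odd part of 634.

n − 1 = 634 = 2^1 · 317, so s = 1 and d = 317.
241^317 mod 635 = 466.

466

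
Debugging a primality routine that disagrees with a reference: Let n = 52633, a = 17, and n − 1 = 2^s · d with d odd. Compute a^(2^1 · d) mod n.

49029

n − 1 = 52632 = 2^3 · 6579, so s = 3 and d = 6579.
x_0 = 17^6579 mod 52633 = 825.
x_1 = 825^2 mod 52633 = 49029.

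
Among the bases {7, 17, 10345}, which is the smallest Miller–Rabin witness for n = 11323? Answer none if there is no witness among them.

7

n − 1 = 11322 = 2^1 · 5661, so s = 1 and d = 5661.
Base 7: x_0 = 7^5661 mod 11323 = 7665. x_0 ∉ {1, 11322} and s = 1, so 7 is a Miller–Rabin witness and 11323 is composite.
Base 17: x_0 = 17^5661 mod 11323 = 25. x_0 ∉ {1, 11322} and s = 1, so 17 is a Miller–Rabin witness and 11323 is composite.
Base 10345: x_0 = 10345^5661 mod 11323 = 9827. x_0 ∉ {1, 11322} and s = 1, so 10345 is a Miller–Rabin witness and 11323 is composite.
The smallest witness among the given bases is 7.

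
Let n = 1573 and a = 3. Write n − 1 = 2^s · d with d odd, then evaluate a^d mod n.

27

n − 1 = 1572 = 2^2 · 393, so s = 2 and d = 393.
By repeated squaring, 3^393 ≡ 27 (mod 1573).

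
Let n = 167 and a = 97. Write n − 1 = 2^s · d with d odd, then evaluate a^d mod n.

n − 1 = 166 = 2^1 · 83, so s = 1 and d = 83.
Repeated squaring mod 167: 97^1 ≡ 97, 97^2 ≡ 57, 97^4 ≡ 76, 97^8 ≡ 98, 97^16 ≡ 85, 97^32 ≡ 44, 97^64 ≡ 99.
83 = 64 + 16 + 2 + 1, so 97^83 ≡ 99·85·57·97 ≡ 1 (mod 167).

1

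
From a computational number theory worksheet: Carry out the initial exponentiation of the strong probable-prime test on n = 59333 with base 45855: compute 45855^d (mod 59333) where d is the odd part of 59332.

n − 1 = 59332 = 2^2 · 14833, so s = 2 and d = 14833.
45855^14833 mod 59333 = 59332.

59332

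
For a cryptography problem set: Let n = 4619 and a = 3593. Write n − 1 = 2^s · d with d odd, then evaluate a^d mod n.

n − 1 = 4618 = 2^1 · 2309, so s = 1 and d = 2309.
3593^2309 mod 4619 = 2552.

2552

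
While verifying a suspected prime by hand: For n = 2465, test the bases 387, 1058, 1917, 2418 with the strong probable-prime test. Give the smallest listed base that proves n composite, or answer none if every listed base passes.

n − 1 = 2464 = 2^5 · 77, so s = 5 and d = 77.
Base 387: x_0 = 387^77 mod 2465 = 302. x_0 is neither 1 nor 2464, so continue squaring. x_1 = 302^2 mod 2465 = 2464. x_1 ≡ −1, so 387 is not a witness.
Base 1058: x_0 = 1058^77 mod 2465 = 2163. x_0 is neither 1 nor 2464, so continue squaring. x_1 = 2163^2 mod 2465 = 2464. x_1 ≡ −1, so 1058 is not a witness.
Base 1917: x_0 = 1917^77 mod 2465 = 1322. x_0 is neither 1 nor 2464, so continue squaring. x_1 = 1322^2 mod 2465 = 2464. x_1 ≡ −1, so 1917 is not a witness.
Base 2418: x_0 = 2418^77 mod 2465 = 2163. x_0 is neither 1 nor 2464, so continue squaring. x_1 = 2163^2 mod 2465 = 2464. x_1 ≡ −1, so 2418 is not a witness.
No listed base is a witness for 2465.

none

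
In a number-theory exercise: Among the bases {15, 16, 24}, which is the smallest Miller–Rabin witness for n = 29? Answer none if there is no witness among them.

n − 1 = 28 = 2^2 · 7, so s = 2 and d = 7.
Base 15: x_0 = 15^7 mod 29 = 17. x_0 is neither 1 nor 28, so continue squaring. x_1 = 17^2 mod 29 = 28. x_1 ≡ −1, so 15 is not a witness.
Base 16: x_0 = 16^7 mod 29 = 1. x_0 = 1, so 16 is not a witness.
Base 24: x_0 = 24^7 mod 29 = 1. x_0 = 1, so 24 is not a witness.
No listed base is a witness for 29.

none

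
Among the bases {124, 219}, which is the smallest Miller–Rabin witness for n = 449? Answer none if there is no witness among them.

n − 1 = 448 = 2^6 · 7, so s = 6 and d = 7.
Base 124: x_0 = 124^7 mod 449 = 131. x_0 is neither 1 nor 448, so continue squaring. x_1 = 131^2 mod 449 = 99. x_2 = 99^2 mod 449 = 372. x_3 = 372^2 mod 449 = 92. x_4 = 92^2 mod 449 = 382. x_5 = 382^2 mod 449 = 448. x_5 ≡ −1, so 124 is not a witness.
Base 219: x_0 = 219^7 mod 449 = 427. x_0 is neither 1 nor 448, so continue squaring. x_1 = 427^2 mod 449 = 35. x_2 = 35^2 mod 449 = 327. x_3 = 327^2 mod 449 = 67. x_4 = 67^2 mod 449 = 448. x_4 ≡ −1, so 219 is not a witness.
No listed base is a witness for 449.

none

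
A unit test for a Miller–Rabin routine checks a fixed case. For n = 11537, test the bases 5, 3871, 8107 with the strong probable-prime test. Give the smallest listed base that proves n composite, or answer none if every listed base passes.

n − 1 = 11536 = 2^4 · 721, so s = 4 and d = 721.
Base 5: x_0 = 5^721 mod 11537 = 4055. x_0 is neither 1 nor 11536, so continue squaring. x_1 = 4055^2 mod 11537 = 2800. x_2 = 2800^2 mod 11537 = 6377. x_3 = 6377^2 mod 11537 = 9741. Reached i = s−1 = 3 without hitting −1: 5 is a Miller–Rabin witness and 11537 is composite.
Base 3871: x_0 = 3871^721 mod 11537 = 1927. x_0 is neither 1 nor 11536, so continue squaring. x_1 = 1927^2 mod 11537 = 9952. x_2 = 9952^2 mod 11537 = 8696. x_3 = 8696^2 mod 11537 = 6918. Reached i = s−1 = 3 without hitting −1: 3871 is a Miller–Rabin witness and 11537 is composite.
Base 8107: x_0 = 8107^721 mod 11537 = 10760. x_0 is neither 1 nor 11536, so continue squaring. x_1 = 10760^2 mod 11537 = 3805. x_2 = 3805^2 mod 11537 = 10627. x_3 = 10627^2 mod 11537 = 8973. Reached i = s−1 = 3 without hitting −1: 8107 is a Miller–Rabin witness and 11537 is composite.
The smallest witness among the given bases is 5.

5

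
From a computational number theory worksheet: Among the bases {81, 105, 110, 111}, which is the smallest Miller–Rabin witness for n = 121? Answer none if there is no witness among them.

n − 1 = 120 = 2^3 · 15, so s = 3 and d = 15.
Base 81: x_0 = 81^15 mod 121 = 1. x_0 = 1, so 81 is not a witness.
Base 105: x_0 = 105^15 mod 121 = 32. x_0 is neither 1 nor 120, so continue squaring. x_1 = 32^2 mod 121 = 56. x_2 = 56^2 mod 121 = 111. Reached i = s−1 = 2 without hitting −1: 105 is a Miller–Rabin witness and 121 is composite.
Base 110: x_0 = 110^15 mod 121 = 0. x_0 is neither 1 nor 120, so continue squaring. x_1 = 0^2 mod 121 = 0. x_2 = 0^2 mod 121 = 0. Reached i = s−1 = 2 without hitting −1: 110 is a Miller–Rabin witness and 121 is composite.
Base 111: x_0 = 111^15 mod 121 = 78. x_0 is neither 1 nor 120, so continue squaring. x_1 = 78^2 mod 121 = 34. x_2 = 34^2 mod 121 = 67. Reached i = s−1 = 2 without hitting −1: 111 is a Miller–Rabin witness and 121 is composite.
The smallest witness among the given bases is 105.

105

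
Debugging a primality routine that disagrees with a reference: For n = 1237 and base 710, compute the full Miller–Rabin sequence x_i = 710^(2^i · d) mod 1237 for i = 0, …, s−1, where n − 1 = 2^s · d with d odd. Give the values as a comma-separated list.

n − 1 = 1236 = 2^2 · 309, so s = 2 and d = 309.
x_0 = 710^309 mod 1237 = 1236.
x_1 = 1236^2 mod 1237 = 1.

1236, 1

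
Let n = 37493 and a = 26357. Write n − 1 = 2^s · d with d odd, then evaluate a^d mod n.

n − 1 = 37492 = 2^2 · 9373, so s = 2 and d = 9373.
Repeated squaring mod 37493: 26357^1 ≡ 26357, 26357^2 ≡ 21145, 26357^4 ≡ 7000, 26357^8 ≡ 34142, 26357^16 ≡ 18794, 26357^32 ≡ 30376, 26357^64 ≡ 36139, 26357^128 ≡ 33652, 26357^256 ≡ 18532, 26357^512 ≡ 36637, 26357^1024 ≡ 20369, 26357^2048 ≡ 36116, 26357^4096 ≡ 21479, 26357^8192 ≡ 33569.
9373 = 8192 + 1024 + 128 + 16 + 8 + 4 + 1, so 26357^9373 ≡ 33569·20369·33652·18794·34142·7000·26357 ≡ 1 (mod 37493).

1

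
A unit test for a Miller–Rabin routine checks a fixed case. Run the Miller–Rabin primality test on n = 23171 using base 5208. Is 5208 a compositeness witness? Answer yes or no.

yes

n − 1 = 23170 = 2^1 · 11585, so s = 1 and d = 11585.
Repeated squaring mod 23171: 5208^1 ≡ 5208, 5208^2 ≡ 13194, 5208^4 ≡ 21084, 5208^8 ≡ 22592, 5208^16 ≡ 10847, 5208^32 ≡ 18242, 5208^64 ≡ 11833, 5208^128 ≡ 20707, 5208^256 ≡ 494, 5208^512 ≡ 12326, 5208^1024 ≡ 21200, 5208^2048 ≡ 15284, 5208^4096 ≡ 13805, 5208^8192 ≡ 19721.
11585 = 8192 + 2048 + 1024 + 256 + 64 + 1, so 5208^11585 ≡ 19721·15284·21200·494·11833·5208 ≡ 9645 (mod 23171).
x_0 = 5208^11585 mod 23171 = 9645.
x_0 ∉ {1, 23170} and s = 1, so 5208 is a Miller–Rabin witness and 23171 is composite.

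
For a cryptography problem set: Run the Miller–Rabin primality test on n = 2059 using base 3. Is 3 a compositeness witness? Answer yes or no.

yes

n − 1 = 2058 = 2^1 · 1029, so s = 1 and d = 1029.
By repeated squaring, 3^1029 ≡ 1119 (mod 2059).
x_0 = 3^1029 mod 2059 = 1119.
x_0 ∉ {1, 2058} and s = 1, so 3 is a Miller–Rabin witness and 2059 is composite.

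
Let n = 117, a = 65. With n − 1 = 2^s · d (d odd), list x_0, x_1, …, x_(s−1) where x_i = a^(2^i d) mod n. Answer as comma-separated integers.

104, 52

n − 1 = 116 = 2^2 · 29, so s = 2 and d = 29.
x_0 = 65^29 mod 117 = 104.
x_1 = 104^2 mod 117 = 52.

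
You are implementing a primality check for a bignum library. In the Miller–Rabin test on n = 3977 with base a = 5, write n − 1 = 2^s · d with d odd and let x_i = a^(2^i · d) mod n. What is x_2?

3011

n − 1 = 3976 = 2^3 · 497, so s = 3 and d = 497.
x_0 = 5^497 mod 3977 = 1538.
x_1 = 1538^2 mod 3977 = 3106.
x_2 = 3106^2 mod 3977 = 3011.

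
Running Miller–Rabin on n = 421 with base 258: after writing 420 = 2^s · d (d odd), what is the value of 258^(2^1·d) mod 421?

1

n − 1 = 420 = 2^2 · 105, so s = 2 and d = 105.
x_0 = 258^105 mod 421 = 420.
x_1 = 420^2 mod 421 = 1.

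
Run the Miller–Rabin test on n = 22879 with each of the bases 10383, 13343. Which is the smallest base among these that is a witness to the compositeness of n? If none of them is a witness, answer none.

10383

n − 1 = 22878 = 2^1 · 11439, so s = 1 and d = 11439.
Base 10383: x_0 = 10383^11439 mod 22879 = 6744. x_0 ∉ {1, 22878} and s = 1, so 10383 is a Miller–Rabin witness and 22879 is composite.
Base 13343: x_0 = 13343^11439 mod 22879 = 341. x_0 ∉ {1, 22878} and s = 1, so 13343 is a Miller–Rabin witness and 22879 is composite.
The smallest witness among the given bases is 10383.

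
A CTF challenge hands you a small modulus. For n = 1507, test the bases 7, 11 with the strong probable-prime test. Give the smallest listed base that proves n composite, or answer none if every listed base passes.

n − 1 = 1506 = 2^1 · 753, so s = 1 and d = 753.
Base 7: x_0 = 7^753 mod 1507 = 915. x_0 ∉ {1, 1506} and s = 1, so 7 is a Miller–Rabin witness and 1507 is composite.
Base 11: x_0 = 11^753 mod 1507 = 1309. x_0 ∉ {1, 1506} and s = 1, so 11 is a Miller–Rabin witness and 1507 is composite.
The smallest witness among the given bases is 7.

7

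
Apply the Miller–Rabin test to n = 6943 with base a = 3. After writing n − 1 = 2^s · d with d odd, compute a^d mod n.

5429

n − 1 = 6942 = 2^1 · 3471, so s = 1 and d = 3471.
3^3471 mod 6943 = 5429.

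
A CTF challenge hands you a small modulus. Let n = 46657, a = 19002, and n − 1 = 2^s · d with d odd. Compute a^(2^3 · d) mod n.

9140

n − 1 = 46656 = 2^6 · 729, so s = 6 and d = 729.
Repeated squaring mod 46657: 19002^1 ≡ 19002, 19002^2 ≡ 44138, 19002^4 ≡ 9, 19002^8 ≡ 81, 19002^16 ≡ 6561, 19002^32 ≡ 28967, 19002^64 ≡ 7601, 19002^128 ≡ 13835, 19002^256 ≡ 20211, 19002^512 ≡ 2486.
729 = 512 + 128 + 64 + 16 + 8 + 1, so 19002^729 ≡ 2486·13835·7601·6561·81·19002 ≡ 37961 (mod 46657).
x_0 = 37961.
x_1 = 37961^2 mod 46657 = 36076.
x_2 = 36076^2 mod 46657 = 27418.
x_3 = 27418^2 mod 46657 = 9140.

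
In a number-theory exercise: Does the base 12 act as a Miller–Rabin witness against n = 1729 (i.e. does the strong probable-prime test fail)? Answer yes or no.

n − 1 = 1728 = 2^6 · 27, so s = 6 and d = 27.
x_0 = 12^27 mod 1729 = 1728.
x_0 = 1728 ≡ −1, so 12 is not a witness.

no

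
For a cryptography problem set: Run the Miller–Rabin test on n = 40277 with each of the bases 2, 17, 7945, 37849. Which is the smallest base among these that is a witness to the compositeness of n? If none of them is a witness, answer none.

n − 1 = 40276 = 2^2 · 10069, so s = 2 and d = 10069.
Base 2: x_0 = 2^10069 mod 40277 = 4655. x_0 is neither 1 nor 40276, so continue squaring. x_1 = 4655^2 mod 40277 = 40276. x_1 ≡ −1, so 2 is not a witness.
Base 17: x_0 = 17^10069 mod 40277 = 40276. x_0 = 40276 ≡ −1, so 17 is not a witness.
Base 7945: x_0 = 7945^10069 mod 40277 = 4655. x_0 is neither 1 nor 40276, so continue squaring. x_1 = 4655^2 mod 40277 = 40276. x_1 ≡ −1, so 7945 is not a witness.
Base 37849: x_0 = 37849^10069 mod 40277 = 35622. x_0 is neither 1 nor 40276, so continue squaring. x_1 = 35622^2 mod 40277 = 40276. x_1 ≡ −1, so 37849 is not a witness.
No listed base is a witness for 40277.

none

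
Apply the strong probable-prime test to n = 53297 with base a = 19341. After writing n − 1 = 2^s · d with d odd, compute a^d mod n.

3731

n − 1 = 53296 = 2^4 · 3331, so s = 4 and d = 3331.
By repeated squaring, 19341^3331 ≡ 3731 (mod 53297).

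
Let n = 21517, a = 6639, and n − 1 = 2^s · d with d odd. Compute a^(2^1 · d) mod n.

n − 1 = 21516 = 2^2 · 5379, so s = 2 and d = 5379.
x_0 = 6639^5379 mod 21517 = 1.
x_1 = 1^2 mod 21517 = 1.

1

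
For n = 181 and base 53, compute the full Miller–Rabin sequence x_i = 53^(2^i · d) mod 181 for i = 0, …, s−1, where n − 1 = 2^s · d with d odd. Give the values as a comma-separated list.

162, 180

n − 1 = 180 = 2^2 · 45, so s = 2 and d = 45.
x_0 = 53^45 mod 181 = 162.
x_1 = 162^2 mod 181 = 180.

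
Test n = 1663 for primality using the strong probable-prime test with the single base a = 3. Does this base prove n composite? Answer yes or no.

n − 1 = 1662 = 2^1 · 831, so s = 1 and d = 831.
Repeated squaring mod 1663: 3^1 ≡ 3, 3^2 ≡ 9, 3^4 ≡ 81, 3^8 ≡ 1572, 3^16 ≡ 1629, 3^32 ≡ 1156, 3^64 ≡ 947, 3^128 ≡ 452, 3^256 ≡ 1418, 3^512 ≡ 157.
831 = 512 + 256 + 32 + 16 + 8 + 4 + 2 + 1, so 3^831 ≡ 157·1418·1156·1629·1572·81·9·3 ≡ 1662 (mod 1663).
x_0 = 3^831 mod 1663 = 1662.
x_0 = 1662 ≡ −1, so 3 is not a witness.

no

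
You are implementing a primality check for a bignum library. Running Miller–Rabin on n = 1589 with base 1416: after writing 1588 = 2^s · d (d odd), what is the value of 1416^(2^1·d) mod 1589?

74

n − 1 = 1588 = 2^2 · 397, so s = 2 and d = 397.
Repeated squaring mod 1589: 1416^1 ≡ 1416, 1416^2 ≡ 1327, 1416^4 ≡ 317, 1416^8 ≡ 382, 1416^16 ≡ 1325, 1416^32 ≡ 1369, 1416^64 ≡ 730, 1416^128 ≡ 585, 1416^256 ≡ 590.
397 = 256 + 128 + 8 + 4 + 1, so 1416^397 ≡ 590·585·382·317·1416 ≡ 282 (mod 1589).
x_0 = 282.
x_1 = 282^2 mod 1589 = 74.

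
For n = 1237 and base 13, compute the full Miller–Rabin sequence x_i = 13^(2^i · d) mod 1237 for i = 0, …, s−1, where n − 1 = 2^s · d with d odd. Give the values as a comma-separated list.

691, 1236

n − 1 = 1236 = 2^2 · 309, so s = 2 and d = 309.
x_0 = 13^309 mod 1237 = 691.
x_1 = 691^2 mod 1237 = 1236.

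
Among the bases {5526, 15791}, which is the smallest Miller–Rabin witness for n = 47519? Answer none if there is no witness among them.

n − 1 = 47518 = 2^1 · 23759, so s = 1 and d = 23759.
Base 5526: x_0 = 5526^23759 mod 47519 = 6200. x_0 ∉ {1, 47518} and s = 1, so 5526 is a Miller–Rabin witness and 47519 is composite.
Base 15791: x_0 = 15791^23759 mod 47519 = 41335. x_0 ∉ {1, 47518} and s = 1, so 15791 is a Miller–Rabin witness and 47519 is composite.
The smallest witness among the given bases is 5526.

5526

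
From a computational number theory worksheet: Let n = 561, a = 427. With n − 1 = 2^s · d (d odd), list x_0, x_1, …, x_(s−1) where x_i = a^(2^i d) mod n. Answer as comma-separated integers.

331, 166, 67, 1

n − 1 = 560 = 2^4 · 35, so s = 4 and d = 35.
x_0 = 427^35 mod 561 = 331.
x_1 = 331^2 mod 561 = 166.
x_2 = 166^2 mod 561 = 67.
x_3 = 67^2 mod 561 = 1.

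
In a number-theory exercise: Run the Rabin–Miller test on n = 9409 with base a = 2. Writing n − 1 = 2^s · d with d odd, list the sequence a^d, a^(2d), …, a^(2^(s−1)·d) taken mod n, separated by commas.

493, 7824, 22, 484, 8440, 7470

n − 1 = 9408 = 2^6 · 147, so s = 6 and d = 147.
x_0 = 2^147 mod 9409 = 493.
x_1 = 493^2 mod 9409 = 7824.
x_2 = 7824^2 mod 9409 = 22.
x_3 = 22^2 mod 9409 = 484.
x_4 = 484^2 mod 9409 = 8440.
x_5 = 8440^2 mod 9409 = 7470.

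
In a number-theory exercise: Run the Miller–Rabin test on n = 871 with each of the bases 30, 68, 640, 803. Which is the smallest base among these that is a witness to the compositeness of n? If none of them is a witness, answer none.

n − 1 = 870 = 2^1 · 435, so s = 1 and d = 435.
Base 30: x_0 = 30^435 mod 871 = 870. x_0 = 870 ≡ −1, so 30 is not a witness.
Base 68: x_0 = 68^435 mod 871 = 1. x_0 = 1, so 68 is not a witness.
Base 640: x_0 = 640^435 mod 871 = 1. x_0 = 1, so 640 is not a witness.
Base 803: x_0 = 803^435 mod 871 = 870. x_0 = 870 ≡ −1, so 803 is not a witness.
No listed base is a witness for 871.

none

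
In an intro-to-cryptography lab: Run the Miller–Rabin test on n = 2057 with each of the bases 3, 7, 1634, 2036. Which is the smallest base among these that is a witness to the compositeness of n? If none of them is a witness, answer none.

n − 1 = 2056 = 2^3 · 257, so s = 3 and d = 257.
Base 3: x_0 = 3^257 mod 2057 = 1703. x_0 is neither 1 nor 2056, so continue squaring. x_1 = 1703^2 mod 2057 = 1896. x_2 = 1896^2 mod 2057 = 1237. Reached i = s−1 = 2 without hitting −1: 3 is a Miller–Rabin witness and 2057 is composite.
Base 7: x_0 = 7^257 mod 2057 = 534. x_0 is neither 1 nor 2056, so continue squaring. x_1 = 534^2 mod 2057 = 1290. x_2 = 1290^2 mod 2057 = 2044. Reached i = s−1 = 2 without hitting −1: 7 is a Miller–Rabin witness and 2057 is composite.
Base 1634: x_0 = 1634^257 mod 2057 = 1515. x_0 is neither 1 nor 2056, so continue squaring. x_1 = 1515^2 mod 2057 = 1670. x_2 = 1670^2 mod 2057 = 1665. Reached i = s−1 = 2 without hitting −1: 1634 is a Miller–Rabin witness and 2057 is composite.
Base 2036: x_0 = 2036^257 mod 2057 = 1849. x_0 is neither 1 nor 2056, so continue squaring. x_1 = 1849^2 mod 2057 = 67. x_2 = 67^2 mod 2057 = 375. Reached i = s−1 = 2 without hitting −1: 2036 is a Miller–Rabin witness and 2057 is composite.
The smallest witness among the given bases is 3.

3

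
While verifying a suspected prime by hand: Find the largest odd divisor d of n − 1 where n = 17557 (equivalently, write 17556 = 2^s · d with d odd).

Halving: 17556 → 8778 → 4389; 4389 is odd.
So 17556 = 2^2 · 4389.

4389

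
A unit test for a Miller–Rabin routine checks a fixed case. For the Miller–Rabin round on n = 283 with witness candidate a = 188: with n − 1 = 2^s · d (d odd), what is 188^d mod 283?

n − 1 = 282 = 2^1 · 141, so s = 1 and d = 141.
188^141 mod 283 = 282.

282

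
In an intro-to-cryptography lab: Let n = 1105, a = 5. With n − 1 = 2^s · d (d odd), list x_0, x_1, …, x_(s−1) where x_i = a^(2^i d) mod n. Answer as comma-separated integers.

915, 740, 625, 560

n − 1 = 1104 = 2^4 · 69, so s = 4 and d = 69.
x_0 = 5^69 mod 1105 = 915.
x_1 = 915^2 mod 1105 = 740.
x_2 = 740^2 mod 1105 = 625.
x_3 = 625^2 mod 1105 = 560.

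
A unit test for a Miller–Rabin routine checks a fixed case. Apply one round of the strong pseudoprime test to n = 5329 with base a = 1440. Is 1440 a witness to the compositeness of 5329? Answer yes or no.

no

n − 1 = 5328 = 2^4 · 333, so s = 4 and d = 333.
x_0 = 1440^333 mod 5329 = 1032.
x_0 is neither 1 nor 5328, so continue squaring.
x_1 = 1032^2 mod 5329 = 4553.
x_2 = 4553^2 mod 5329 = 5328.
x_2 ≡ −1, so 1440 is not a witness.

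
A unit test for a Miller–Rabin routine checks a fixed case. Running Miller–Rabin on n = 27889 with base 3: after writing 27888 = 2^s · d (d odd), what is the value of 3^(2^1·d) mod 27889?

n − 1 = 27888 = 2^4 · 1743, so s = 4 and d = 1743.
x_0 = 3^1743 mod 27889 = 19874.
x_1 = 19874^2 mod 27889 = 11858.

11858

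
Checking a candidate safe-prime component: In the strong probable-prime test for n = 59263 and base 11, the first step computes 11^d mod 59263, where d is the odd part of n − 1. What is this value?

n − 1 = 59262 = 2^1 · 29631, so s = 1 and d = 29631.
Repeated squaring mod 59263: 11^1 ≡ 11, 11^2 ≡ 121, 11^4 ≡ 14641, 11^8 ≡ 4610, 11^16 ≡ 35946, 11^32 ≡ 3727, 11^64 ≡ 22987, 11^128 ≡ 13261, 11^256 ≡ 20800, 11^512 ≡ 20100, 11^1024 ≡ 14129, 11^2048 ≡ 30857, 11^4096 ≡ 35091, 11^8192 ≡ 11667, 11^16384 ≡ 51041.
29631 = 16384 + 8192 + 4096 + 512 + 256 + 128 + 32 + 16 + 8 + 4 + 2 + 1, so 11^29631 ≡ 51041·11667·35091·20100·20800·13261·3727·35946·4610·14641·121·11 ≡ 1 (mod 59263).

1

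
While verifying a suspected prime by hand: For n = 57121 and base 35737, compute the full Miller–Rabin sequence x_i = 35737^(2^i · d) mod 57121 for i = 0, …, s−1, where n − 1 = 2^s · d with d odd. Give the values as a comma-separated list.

n − 1 = 57120 = 2^5 · 1785, so s = 5 and d = 1785.
x_0 = 35737^1785 mod 57121 = 56642.
x_1 = 56642^2 mod 57121 = 957.
x_2 = 957^2 mod 57121 = 1913.
x_3 = 1913^2 mod 57121 = 3825.
x_4 = 3825^2 mod 57121 = 7649.

56642, 957, 1913, 3825, 7649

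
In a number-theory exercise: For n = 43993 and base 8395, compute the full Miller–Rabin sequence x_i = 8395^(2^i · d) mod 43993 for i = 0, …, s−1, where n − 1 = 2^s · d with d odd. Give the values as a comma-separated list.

25383, 19204, 297

n − 1 = 43992 = 2^3 · 5499, so s = 3 and d = 5499.
x_0 = 8395^5499 mod 43993 = 25383.
x_1 = 25383^2 mod 43993 = 19204.
x_2 = 19204^2 mod 43993 = 297.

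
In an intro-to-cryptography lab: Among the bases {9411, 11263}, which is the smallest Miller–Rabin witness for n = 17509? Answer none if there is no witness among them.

none

n − 1 = 17508 = 2^2 · 4377, so s = 2 and d = 4377.
Base 9411: x_0 = 9411^4377 mod 17509 = 17508. x_0 = 17508 ≡ −1, so 9411 is not a witness.
Base 11263: x_0 = 11263^4377 mod 17509 = 14981. x_0 is neither 1 nor 17508, so continue squaring. x_1 = 14981^2 mod 17509 = 17508. x_1 ≡ −1, so 11263 is not a witness.
No listed base is a witness for 17509.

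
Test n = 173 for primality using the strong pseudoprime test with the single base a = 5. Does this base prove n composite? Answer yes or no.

no

n − 1 = 172 = 2^2 · 43, so s = 2 and d = 43.
x_0 = 5^43 mod 173 = 93.
x_0 is neither 1 nor 172, so continue squaring.
x_1 = 93^2 mod 173 = 172.
x_1 ≡ −1, so 5 is not a witness.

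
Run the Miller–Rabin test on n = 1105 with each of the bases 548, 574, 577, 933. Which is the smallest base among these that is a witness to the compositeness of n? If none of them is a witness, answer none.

574

n − 1 = 1104 = 2^4 · 69, so s = 4 and d = 69.
Base 548: x_0 = 548^69 mod 1105 = 1058. x_0 is neither 1 nor 1104, so continue squaring. x_1 = 1058^2 mod 1105 = 1104. x_1 ≡ −1, so 548 is not a witness.
Base 574: x_0 = 574^69 mod 1105 = 1084. x_0 is neither 1 nor 1104, so continue squaring. x_1 = 1084^2 mod 1105 = 441. x_2 = 441^2 mod 1105 = 1. x_2 = 1 but x_1 ≠ ±1, a nontrivial square root of 1 — 574 is a witness and 1105 is composite.
Base 577: x_0 = 577^69 mod 1105 = 577. x_0 is neither 1 nor 1104, so continue squaring. x_1 = 577^2 mod 1105 = 324. x_2 = 324^2 mod 1105 = 1. x_2 = 1 but x_1 ≠ ±1, a nontrivial square root of 1 — 577 is a witness and 1105 is composite.
Base 933: x_0 = 933^69 mod 1105 = 818. x_0 is neither 1 nor 1104, so continue squaring. x_1 = 818^2 mod 1105 = 599. x_2 = 599^2 mod 1105 = 781. x_3 = 781^2 mod 1105 = 1. x_3 = 1 but x_2 ≠ ±1, a nontrivial square root of 1 — 933 is a witness and 1105 is composite.
The smallest witness among the given bases is 574.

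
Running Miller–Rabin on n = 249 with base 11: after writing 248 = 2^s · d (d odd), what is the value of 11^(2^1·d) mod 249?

n − 1 = 248 = 2^3 · 31, so s = 3 and d = 31.
x_0 = 11^31 mod 249 = 230.
x_1 = 230^2 mod 249 = 112.

112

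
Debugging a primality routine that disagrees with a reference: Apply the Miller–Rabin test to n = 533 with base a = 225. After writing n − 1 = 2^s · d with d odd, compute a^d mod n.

n − 1 = 532 = 2^2 · 133, so s = 2 and d = 133.
225^133 mod 533 = 446.

446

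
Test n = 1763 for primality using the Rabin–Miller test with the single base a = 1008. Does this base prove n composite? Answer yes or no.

n − 1 = 1762 = 2^1 · 881, so s = 1 and d = 881.
By repeated squaring, 1008^881 ≡ 1582 (mod 1763).
x_0 = 1008^881 mod 1763 = 1582.
x_0 ∉ {1, 1762} and s = 1, so 1008 is a Miller–Rabin witness and 1763 is composite.

yes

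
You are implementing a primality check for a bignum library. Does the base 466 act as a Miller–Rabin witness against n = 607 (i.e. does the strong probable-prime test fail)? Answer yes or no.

no

n − 1 = 606 = 2^1 · 303, so s = 1 and d = 303.
x_0 = 466^303 mod 607 = 1.
x_0 = 1, so 466 is not a witness.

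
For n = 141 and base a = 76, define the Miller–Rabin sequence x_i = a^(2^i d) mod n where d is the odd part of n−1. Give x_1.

n − 1 = 140 = 2^2 · 35, so s = 2 and d = 35.
Repeated squaring mod 141: 76^1 ≡ 76, 76^2 ≡ 136, 76^4 ≡ 25, 76^8 ≡ 61, 76^16 ≡ 55, 76^32 ≡ 64.
35 = 32 + 2 + 1, so 76^35 ≡ 64·136·76 ≡ 73 (mod 141).
x_0 = 73.
x_1 = 73^2 mod 141 = 112.

112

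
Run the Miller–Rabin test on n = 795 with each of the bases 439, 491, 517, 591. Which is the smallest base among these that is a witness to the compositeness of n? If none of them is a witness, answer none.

n − 1 = 794 = 2^1 · 397, so s = 1 and d = 397.
Base 439: x_0 = 439^397 mod 795 = 784. x_0 ∉ {1, 794} and s = 1, so 439 is a Miller–Rabin witness and 795 is composite.
Base 491: x_0 = 491^397 mod 795 = 581. x_0 ∉ {1, 794} and s = 1, so 491 is a Miller–Rabin witness and 795 is composite.
Base 517: x_0 = 517^397 mod 795 = 727. x_0 ∉ {1, 794} and s = 1, so 517 is a Miller–Rabin witness and 795 is composite.
Base 591: x_0 = 591^397 mod 795 = 111. x_0 ∉ {1, 794} and s = 1, so 591 is a Miller–Rabin witness and 795 is composite.
The smallest witness among the given bases is 439.

439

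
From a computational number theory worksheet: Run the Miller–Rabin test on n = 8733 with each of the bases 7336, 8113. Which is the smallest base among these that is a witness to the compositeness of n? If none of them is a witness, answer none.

n − 1 = 8732 = 2^2 · 2183, so s = 2 and d = 2183.
Base 7336: x_0 = 7336^2183 mod 8733 = 7489. x_0 is neither 1 nor 8732, so continue squaring. x_1 = 7489^2 mod 8733 = 1795. Reached i = s−1 = 1 without hitting −1: 7336 is a Miller–Rabin witness and 8733 is composite.
Base 8113: x_0 = 8113^2183 mod 8733 = 3934. x_0 is neither 1 nor 8732, so continue squaring. x_1 = 3934^2 mod 8733 = 1480. Reached i = s−1 = 1 without hitting −1: 8113 is a Miller–Rabin witness and 8733 is composite.
The smallest witness among the given bases is 7336.

7336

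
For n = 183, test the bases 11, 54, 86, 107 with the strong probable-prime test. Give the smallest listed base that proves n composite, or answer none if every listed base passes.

n − 1 = 182 = 2^1 · 91, so s = 1 and d = 91.
Base 11: x_0 = 11^91 mod 183 = 50. x_0 ∉ {1, 182} and s = 1, so 11 is a Miller–Rabin witness and 183 is composite.
Base 54: x_0 = 54^91 mod 183 = 129. x_0 ∉ {1, 182} and s = 1, so 54 is a Miller–Rabin witness and 183 is composite.
Base 86: x_0 = 86^91 mod 183 = 86. x_0 ∉ {1, 182} and s = 1, so 86 is a Miller–Rabin witness and 183 is composite.
Base 107: x_0 = 107^91 mod 183 = 107. x_0 ∉ {1, 182} and s = 1, so 107 is a Miller–Rabin witness and 183 is composite.
The smallest witness among the given bases is 11.

11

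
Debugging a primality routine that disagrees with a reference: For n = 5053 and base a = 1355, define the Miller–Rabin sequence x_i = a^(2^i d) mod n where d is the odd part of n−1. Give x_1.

n − 1 = 5052 = 2^2 · 1263, so s = 2 and d = 1263.
Repeated squaring mod 5053: 1355^1 ≡ 1355, 1355^2 ≡ 1786, 1355^4 ≡ 1353, 1355^8 ≡ 1423, 1355^16 ≡ 3729, 1355^32 ≡ 4638, 1355^64 ≡ 423, 1355^128 ≡ 2074, 1355^256 ≡ 1373, 1355^512 ≡ 360, 1355^1024 ≡ 3275.
1263 = 1024 + 128 + 64 + 32 + 8 + 4 + 2 + 1, so 1355^1263 ≡ 3275·2074·423·4638·1423·1353·1786·1355 ≡ 3084 (mod 5053).
x_0 = 3084.
x_1 = 3084^2 mod 5053 = 1310.

1310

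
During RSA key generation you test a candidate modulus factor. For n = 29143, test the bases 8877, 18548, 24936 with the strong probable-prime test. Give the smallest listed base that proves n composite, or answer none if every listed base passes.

n − 1 = 29142 = 2^1 · 14571, so s = 1 and d = 14571.
Base 8877: x_0 = 8877^14571 mod 29143 = 29142. x_0 = 29142 ≡ −1, so 8877 is not a witness.
Base 18548: x_0 = 18548^14571 mod 29143 = 18324. x_0 ∉ {1, 29142} and s = 1, so 18548 is a Miller–Rabin witness and 29143 is composite.
Base 24936: x_0 = 24936^14571 mod 29143 = 26667. x_0 ∉ {1, 29142} and s = 1, so 24936 is a Miller–Rabin witness and 29143 is composite.
The smallest witness among the given bases is 18548.

18548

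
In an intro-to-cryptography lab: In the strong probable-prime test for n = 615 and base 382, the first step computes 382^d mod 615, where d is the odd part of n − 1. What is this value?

343

n − 1 = 614 = 2^1 · 307, so s = 1 and d = 307.
Repeated squaring mod 615: 382^1 ≡ 382, 382^2 ≡ 169, 382^4 ≡ 271, 382^8 ≡ 256, 382^16 ≡ 346, 382^32 ≡ 406, 382^64 ≡ 16, 382^128 ≡ 256, 382^256 ≡ 346.
307 = 256 + 32 + 16 + 2 + 1, so 382^307 ≡ 346·406·346·169·382 ≡ 343 (mod 615).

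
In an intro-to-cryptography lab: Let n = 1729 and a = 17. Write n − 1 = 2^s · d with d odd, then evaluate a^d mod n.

n − 1 = 1728 = 2^6 · 27, so s = 6 and d = 27.
Repeated squaring mod 1729: 17^1 ≡ 17, 17^2 ≡ 289, 17^4 ≡ 529, 17^8 ≡ 1472, 17^16 ≡ 347.
27 = 16 + 8 + 2 + 1, so 17^27 ≡ 347·1472·289·17 ≡ 818 (mod 1729).

818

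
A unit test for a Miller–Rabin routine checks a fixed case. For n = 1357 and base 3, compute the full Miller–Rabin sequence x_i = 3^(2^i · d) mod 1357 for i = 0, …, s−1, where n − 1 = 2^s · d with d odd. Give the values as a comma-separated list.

41, 324

n − 1 = 1356 = 2^2 · 339, so s = 2 and d = 339.
x_0 = 3^339 mod 1357 = 41.
x_1 = 41^2 mod 1357 = 324.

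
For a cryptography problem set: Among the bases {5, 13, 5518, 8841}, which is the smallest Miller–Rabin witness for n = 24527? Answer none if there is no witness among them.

none

n − 1 = 24526 = 2^1 · 12263, so s = 1 and d = 12263.
Base 5: x_0 = 5^12263 mod 24527 = 24526. x_0 = 24526 ≡ −1, so 5 is not a witness.
Base 13: x_0 = 13^12263 mod 24527 = 1. x_0 = 1, so 13 is not a witness.
Base 5518: x_0 = 5518^12263 mod 24527 = 24526. x_0 = 24526 ≡ −1, so 5518 is not a witness.
Base 8841: x_0 = 8841^12263 mod 24527 = 1. x_0 = 1, so 8841 is not a witness.
No listed base is a witness for 24527.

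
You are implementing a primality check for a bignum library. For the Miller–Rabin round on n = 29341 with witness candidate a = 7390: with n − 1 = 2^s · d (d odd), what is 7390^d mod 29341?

9212

n − 1 = 29340 = 2^2 · 7335, so s = 2 and d = 7335.
7390^7335 mod 29341 = 9212.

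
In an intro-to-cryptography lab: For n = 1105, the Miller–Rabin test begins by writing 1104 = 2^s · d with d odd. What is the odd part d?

69

Halving: 1104 → 552 → 276 → 138 → 69; 69 is odd.
So 1104 = 2^4 · 69.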